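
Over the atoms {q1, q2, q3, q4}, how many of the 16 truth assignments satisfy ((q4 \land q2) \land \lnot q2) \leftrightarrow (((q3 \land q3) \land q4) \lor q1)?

Initial set: {(((q4 \land q2) \land \lnot q2) \leftrightarrow (((q3 \land q3) \land q4) \lor q1))}.
(((q4 \land q2) \land \lnot q2) \leftrightarrow (((q3 \land q3) \land q4) \lor q1)): β-rule — branch into ((q4 \land q2) \land \lnot q2), (((q3 \land q3) \land q4) \lor q1)  //  \lnot ((q4 \land q2) \land \lnot q2), \lnot (((q3 \land q3) \land q4) \lor q1).
  branch 1 (add ((q4 \land q2) \land \lnot q2), (((q3 \land q3) \land q4) \lor q1)):
    ((q4 \land q2) \land \lnot q2): α-rule — add (q4 \land q2), \lnot q2.
    (q4 \land q2): α-rule — add q4, q2.
    × closes — contains both q2 and \lnot q2.
  branch 2 (add \lnot ((q4 \land q2) \land \lnot q2), \lnot (((q3 \land q3) \land q4) \lor q1)):
    \lnot (((q3 \land q3) \land q4) \lor q1): α-rule — add \lnot ((q3 \land q3) \land q4), \lnot q1.
    \lnot ((q4 \land q2) \land \lnot q2): β-rule — branch into \lnot (q4 \land q2)  //  \lnot \lnot q2.
      branch 2.1 (add \lnot (q4 \land q2)):
        \lnot ((q3 \land q3) \land q4): β-rule — branch into \lnot (q3 \land q3)  //  \lnot q4.
          branch 2.1.1 (add \lnot (q3 \land q3)):
            \lnot (q4 \land q2): β-rule — branch into \lnot q4  //  \lnot q2.
              branch 2.1.1.1 (add \lnot q4):
                \lnot (q3 \land q3): β-rule — branch into \lnot q3  //  \lnot q3.
                  branch 2.1.1.1.1 (add \lnot q3):
                    ○ open, literals {q1=F, q3=F, q4=F}.
                  branch 2.1.1.1.2 (add \lnot q3):
                    ○ open, literals {q1=F, q3=F, q4=F}.
              branch 2.1.1.2 (add \lnot q2):
                \lnot (q3 \land q3): β-rule — branch into \lnot q3  //  \lnot q3.
                  branch 2.1.1.2.1 (add \lnot q3):
                    ○ open, literals {q1=F, q2=F, q3=F}.
                  branch 2.1.1.2.2 (add \lnot q3):
                    ○ open, literals {q1=F, q2=F, q3=F}.
          branch 2.1.2 (add \lnot q4):
            \lnot (q4 \land q2): β-rule — branch into \lnot q4  //  \lnot q2.
              branch 2.1.2.1 (add \lnot q4):
                ○ open, literals {q1=F, q4=F}.
              branch 2.1.2.2 (add \lnot q2):
                ○ open, literals {q1=F, q2=F, q4=F}.
      branch 2.2 (add \lnot \lnot q2):
        \lnot ((q3 \land q3) \land q4): β-rule — branch into \lnot (q3 \land q3)  //  \lnot q4.
          branch 2.2.1 (add \lnot (q3 \land q3)):
            \lnot (q3 \land q3): β-rule — branch into \lnot q3  //  \lnot q3.
              branch 2.2.1.1 (add \lnot q3):
                ○ open, literals {q1=F, q2=T, q3=F}.
              branch 2.2.1.2 (add \lnot q3):
                ○ open, literals {q1=F, q2=T, q3=F}.
          branch 2.2.2 (add \lnot q4):
            ○ open, literals {q1=F, q2=T, q4=F}.
1 branch closed, 9 open.
Each open branch fixes some atoms; the unmentioned ones are free. Counting distinct full assignments: branch {q1=F, q3=F, q4=F} (q2) contributes 2 new; branch {q1=F, q3=F, q4=F} (q2) contributes 0 new; branch {q1=F, q2=F, q3=F} (q4) contributes 1 new; branch {q1=F, q2=F, q3=F} (q4) contributes 0 new; branch {q1=F, q4=F} (q2, q3) contributes 2 new; branch {q1=F, q2=F, q4=F} (q3) contributes 0 new; branch {q1=F, q2=T, q3=F} (q4) contributes 1 new; branch {q1=F, q2=T, q3=F} (q4) contributes 0 new; branch {q1=F, q2=T, q4=F} (q3) contributes 0 new. Total: 6.

6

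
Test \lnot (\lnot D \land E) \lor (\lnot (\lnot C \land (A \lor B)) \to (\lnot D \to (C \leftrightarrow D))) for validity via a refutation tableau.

Not valid

Assume the negation and expand:
Initial set: {\lnot (\lnot (\lnot D \land E) \lor (\lnot (\lnot C \land (A \lor B)) \to (\lnot D \to (C \leftrightarrow D))))}.
\lnot (\lnot (\lnot D \land E) \lor (\lnot (\lnot C \land (A \lor B)) \to (\lnot D \to (C \leftrightarrow D)))): α-rule — add \lnot \lnot (\lnot D \land E), \lnot (\lnot (\lnot C \land (A \lor B)) \to (\lnot D \to (C \leftrightarrow D))).
\lnot \lnot (\lnot D \land E): α-rule — add \lnot D, E.
\lnot (\lnot (\lnot C \land (A \lor B)) \to (\lnot D \to (C \leftrightarrow D))): α-rule — add \lnot (\lnot C \land (A \lor B)), \lnot (\lnot D \to (C \leftrightarrow D)).
\lnot (\lnot D \to (C \leftrightarrow D)): α-rule — add \lnot D, \lnot (C \leftrightarrow D).
\lnot (\lnot C \land (A \lor B)): β-rule — branch into \lnot \lnot C  //  \lnot (A \lor B).
  branch 1 (add \lnot \lnot C):
    \lnot (C \leftrightarrow D): β-rule — branch into C, \lnot D  //  \lnot C, D.
      branch 1.1 (add C, \lnot D):
        ○ open, literals {C=1, D=0, E=1}.
      branch 1.2 (add \lnot C, D):
        × closes — contains both C and \lnot C.
  branch 2 (add \lnot (A \lor B)):
    \lnot (A \lor B): α-rule — add \lnot A, \lnot B.
    \lnot (C \leftrightarrow D): β-rule — branch into C, \lnot D  //  \lnot C, D.
      branch 2.1 (add C, \lnot D):
        ○ open, literals {A=0, B=0, C=1, D=0, E=1}.
      branch 2.2 (add \lnot C, D):
        × closes — contains both D and \lnot D.
2 branches closed, 2 open.
An open branch gives a countermodel: C=1, D=0, E=1 (unmentioned atoms arbitrary); under it the original formula is false.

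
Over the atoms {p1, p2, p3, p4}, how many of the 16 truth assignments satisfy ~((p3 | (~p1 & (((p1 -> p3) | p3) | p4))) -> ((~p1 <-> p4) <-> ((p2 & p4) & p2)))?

5

Initial set: {~((p3 | (~p1 & (((p1 -> p3) | p3) | p4))) -> ((~p1 <-> p4) <-> ((p2 & p4) & p2)))}.
~((p3 | (~p1 & (((p1 -> p3) | p3) | p4))) -> ((~p1 <-> p4) <-> ((p2 & p4) & p2))): α-rule — add (p3 | (~p1 & (((p1 -> p3) | p3) | p4))), ~((~p1 <-> p4) <-> ((p2 & p4) & p2)).
(p3 | (~p1 & (((p1 -> p3) | p3) | p4))): β-rule — branch into p3  //  (~p1 & (((p1 -> p3) | p3) | p4)).
  branch 1 (add p3):
    ~((~p1 <-> p4) <-> ((p2 & p4) & p2)): β-rule — branch into (~p1 <-> p4), ~((p2 & p4) & p2)  //  ~(~p1 <-> p4), ((p2 & p4) & p2).
      branch 1.1 (add (~p1 <-> p4), ~((p2 & p4) & p2)):
        (~p1 <-> p4): β-rule — branch into ~p1, p4  //  ~~p1, ~p4.
          branch 1.1.1 (add ~p1, p4):
            ~((p2 & p4) & p2): β-rule — branch into ~(p2 & p4)  //  ~p2.
              branch 1.1.1.1 (add ~(p2 & p4)):
                ~(p2 & p4): β-rule — branch into ~p2  //  ~p4.
                  branch 1.1.1.1.1 (add ~p2):
                    ○ open, literals {p1=F, p2=F, p3=T, p4=T}.
                  branch 1.1.1.1.2 (add ~p4):
                    × closes — contains both p4 and ~p4.
              branch 1.1.1.2 (add ~p2):
                ○ open, literals {p1=F, p2=F, p3=T, p4=T}.
          branch 1.1.2 (add ~~p1, ~p4):
            ~((p2 & p4) & p2): β-rule — branch into ~(p2 & p4)  //  ~p2.
              branch 1.1.2.1 (add ~(p2 & p4)):
                ~(p2 & p4): β-rule — branch into ~p2  //  ~p4.
                  branch 1.1.2.1.1 (add ~p2):
                    ○ open, literals {p1=T, p2=F, p3=T, p4=F}.
                  branch 1.1.2.1.2 (add ~p4):
                    ○ open, literals {p1=T, p3=T, p4=F}.
              branch 1.1.2.2 (add ~p2):
                ○ open, literals {p1=T, p2=F, p3=T, p4=F}.
      branch 1.2 (add ~(~p1 <-> p4), ((p2 & p4) & p2)):
        ((p2 & p4) & p2): α-rule — add (p2 & p4), p2.
        (p2 & p4): α-rule — add p2, p4.
        ~(~p1 <-> p4): β-rule — branch into ~p1, ~p4  //  ~~p1, p4.
          branch 1.2.1 (add ~p1, ~p4):
            × closes — contains both p4 and ~p4.
          branch 1.2.2 (add ~~p1, p4):
            ○ open, literals {p1=T, p2=T, p3=T, p4=T}.
  branch 2 (add (~p1 & (((p1 -> p3) | p3) | p4))):
    (~p1 & (((p1 -> p3) | p3) | p4)): α-rule — add ~p1, (((p1 -> p3) | p3) | p4).
    ~((~p1 <-> p4) <-> ((p2 & p4) & p2)): β-rule — branch into (~p1 <-> p4), ~((p2 & p4) & p2)  //  ~(~p1 <-> p4), ((p2 & p4) & p2).
      branch 2.1 (add (~p1 <-> p4), ~((p2 & p4) & p2)):
        (((p1 -> p3) | p3) | p4): β-rule — branch into ((p1 -> p3) | p3)  //  p4.
          branch 2.1.1 (add ((p1 -> p3) | p3)):
            (~p1 <-> p4): β-rule — branch into ~p1, p4  //  ~~p1, ~p4.
              branch 2.1.1.1 (add ~p1, p4):
                ~((p2 & p4) & p2): β-rule — branch into ~(p2 & p4)  //  ~p2.
                  branch 2.1.1.1.1 (add ~(p2 & p4)):
                    ((p1 -> p3) | p3): β-rule — branch into (p1 -> p3)  //  p3.
                      branch 2.1.1.1.1.1 (add (p1 -> p3)):
                        ~(p2 & p4): β-rule — branch into ~p2  //  ~p4.
                          branch 2.1.1.1.1.1.1 (add ~p2):
                            (p1 -> p3): β-rule — branch into ~p1  //  p3.
                              branch 2.1.1.1.1.1.1.1 (add ~p1):
                                ○ open, literals {p1=F, p2=F, p4=T}.
                              branch 2.1.1.1.1.1.1.2 (add p3):
                                ○ open, literals {p1=F, p2=F, p3=T, p4=T}.
                          branch 2.1.1.1.1.1.2 (add ~p4):
                            × closes — contains both p4 and ~p4.
                      branch 2.1.1.1.1.2 (add p3):
                        ~(p2 & p4): β-rule — branch into ~p2  //  ~p4.
                          branch 2.1.1.1.1.2.1 (add ~p2):
                            ○ open, literals {p1=F, p2=F, p3=T, p4=T}.
                          branch 2.1.1.1.1.2.2 (add ~p4):
                            × closes — contains both p4 and ~p4.
                  branch 2.1.1.1.2 (add ~p2):
                    ((p1 -> p3) | p3): β-rule — branch into (p1 -> p3)  //  p3.
                      branch 2.1.1.1.2.1 (add (p1 -> p3)):
                        (p1 -> p3): β-rule — branch into ~p1  //  p3.
                          branch 2.1.1.1.2.1.1 (add ~p1):
                            ○ open, literals {p1=F, p2=F, p4=T}.
                          branch 2.1.1.1.2.1.2 (add p3):
                            ○ open, literals {p1=F, p2=F, p3=T, p4=T}.
                      branch 2.1.1.1.2.2 (add p3):
                        ○ open, literals {p1=F, p2=F, p3=T, p4=T}.
              branch 2.1.1.2 (add ~~p1, ~p4):
                × closes — contains both p1 and ~p1.
          branch 2.1.2 (add p4):
            (~p1 <-> p4): β-rule — branch into ~p1, p4  //  ~~p1, ~p4.
              branch 2.1.2.1 (add ~p1, p4):
                ~((p2 & p4) & p2): β-rule — branch into ~(p2 & p4)  //  ~p2.
                  branch 2.1.2.1.1 (add ~(p2 & p4)):
                    ~(p2 & p4): β-rule — branch into ~p2  //  ~p4.
                      branch 2.1.2.1.1.1 (add ~p2):
                        ○ open, literals {p1=F, p2=F, p4=T}.
                      branch 2.1.2.1.1.2 (add ~p4):
                        × closes — contains both p4 and ~p4.
                  branch 2.1.2.1.2 (add ~p2):
                    ○ open, literals {p1=F, p2=F, p4=T}.
              branch 2.1.2.2 (add ~~p1, ~p4):
                × closes — contains both p1 and ~p1.
      branch 2.2 (add ~(~p1 <-> p4), ((p2 & p4) & p2)):
        ((p2 & p4) & p2): α-rule — add (p2 & p4), p2.
        (p2 & p4): α-rule — add p2, p4.
        (((p1 -> p3) | p3) | p4): β-rule — branch into ((p1 -> p3) | p3)  //  p4.
          branch 2.2.1 (add ((p1 -> p3) | p3)):
            ~(~p1 <-> p4): β-rule — branch into ~p1, ~p4  //  ~~p1, p4.
              branch 2.2.1.1 (add ~p1, ~p4):
                × closes — contains both p4 and ~p4.
              branch 2.2.1.2 (add ~~p1, p4):
                × closes — contains both p1 and ~p1.
          branch 2.2.2 (add p4):
            ~(~p1 <-> p4): β-rule — branch into ~p1, ~p4  //  ~~p1, p4.
              branch 2.2.2.1 (add ~p1, ~p4):
                × closes — contains both p4 and ~p4.
              branch 2.2.2.2 (add ~~p1, p4):
                × closes — contains both p1 and ~p1.
11 branches closed, 14 open.
Each open branch fixes some atoms; the unmentioned ones are free. Counting distinct full assignments: branch {p1=F, p2=F, p3=T, p4=T} (none free) contributes 1 new; branch {p1=F, p2=F, p3=T, p4=T} (none free) contributes 0 new; branch {p1=T, p2=F, p3=T, p4=F} (none free) contributes 1 new; branch {p1=T, p3=T, p4=F} (p2) contributes 1 new; branch {p1=T, p2=F, p3=T, p4=F} (none free) contributes 0 new; branch {p1=T, p2=T, p3=T, p4=T} (none free) contributes 1 new; branch {p1=F, p2=F, p4=T} (p3) contributes 1 new; branch {p1=F, p2=F, p3=T, p4=T} (none free) contributes 0 new; branch {p1=F, p2=F, p3=T, p4=T} (none free) contributes 0 new; branch {p1=F, p2=F, p4=T} (p3) contributes 0 new; branch {p1=F, p2=F, p3=T, p4=T} (none free) contributes 0 new; branch {p1=F, p2=F, p3=T, p4=T} (none free) contributes 0 new; branch {p1=F, p2=F, p4=T} (p3) contributes 0 new; branch {p1=F, p2=F, p4=T} (p3) contributes 0 new. Total: 5.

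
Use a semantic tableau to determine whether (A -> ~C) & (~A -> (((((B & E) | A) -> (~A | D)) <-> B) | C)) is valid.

Not valid

Assume the negation and expand:
Initial set: {~((A -> ~C) & (~A -> (((((B & E) | A) -> (~A | D)) <-> B) | C)))}.
~((A -> ~C) & (~A -> (((((B & E) | A) -> (~A | D)) <-> B) | C))): β-rule — branch into ~(A -> ~C)  //  ~(~A -> (((((B & E) | A) -> (~A | D)) <-> B) | C)).
  branch 1 (add ~(A -> ~C)):
    ~(A -> ~C): α-rule — add A, ~~C.
    ○ open, literals {A=1, C=1}.
  branch 2 (add ~(~A -> (((((B & E) | A) -> (~A | D)) <-> B) | C))):
    ~(~A -> (((((B & E) | A) -> (~A | D)) <-> B) | C)): α-rule — add ~A, ~(((((B & E) | A) -> (~A | D)) <-> B) | C).
    ~(((((B & E) | A) -> (~A | D)) <-> B) | C): α-rule — add ~((((B & E) | A) -> (~A | D)) <-> B), ~C.
    ~((((B & E) | A) -> (~A | D)) <-> B): β-rule — branch into (((B & E) | A) -> (~A | D)), ~B  //  ~(((B & E) | A) -> (~A | D)), B.
      branch 2.1 (add (((B & E) | A) -> (~A | D)), ~B):
        (((B & E) | A) -> (~A | D)): β-rule — branch into ~((B & E) | A)  //  (~A | D).
          branch 2.1.1 (add ~((B & E) | A)):
            ~((B & E) | A): α-rule — add ~(B & E), ~A.
            ~(B & E): β-rule — branch into ~B  //  ~E.
              branch 2.1.1.1 (add ~B):
                ○ open, literals {A=0, B=0, C=0}.
              branch 2.1.1.2 (add ~E):
                ○ open, literals {A=0, B=0, C=0, E=0}.
          branch 2.1.2 (add (~A | D)):
            (~A | D): β-rule — branch into ~A  //  D.
              branch 2.1.2.1 (add ~A):
                ○ open, literals {A=0, B=0, C=0}.
              branch 2.1.2.2 (add D):
                ○ open, literals {A=0, B=0, C=0, D=1}.
      branch 2.2 (add ~(((B & E) | A) -> (~A | D)), B):
        ~(((B & E) | A) -> (~A | D)): α-rule — add ((B & E) | A), ~(~A | D).
        ~(~A | D): α-rule — add ~~A, ~D.
        × closes — contains both A and ~A.
1 branch closed, 5 open.
An open branch gives a countermodel: A=1, C=1 (unmentioned atoms arbitrary); under it the original formula is false.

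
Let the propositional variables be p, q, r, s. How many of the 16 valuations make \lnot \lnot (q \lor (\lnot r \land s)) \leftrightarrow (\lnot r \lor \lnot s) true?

10

Initial set: {(\lnot \lnot (q \lor (\lnot r \land s)) \leftrightarrow (\lnot r \lor \lnot s))}.
(\lnot \lnot (q \lor (\lnot r \land s)) \leftrightarrow (\lnot r \lor \lnot s)): β-rule — branch into \lnot \lnot (q \lor (\lnot r \land s)), (\lnot r \lor \lnot s)  //  \lnot \lnot \lnot (q \lor (\lnot r \land s)), \lnot (\lnot r \lor \lnot s).
  branch 1 (add \lnot \lnot (q \lor (\lnot r \land s)), (\lnot r \lor \lnot s)):
    \lnot \lnot (q \lor (\lnot r \land s)): drop double negation, giving (q \lor (\lnot r \land s)).
    (\lnot r \lor \lnot s): β-rule — branch into \lnot r  //  \lnot s.
      branch 1.1 (add \lnot r):
        (q \lor (\lnot r \land s)): β-rule — branch into q  //  (\lnot r \land s).
          branch 1.1.1 (add q):
            ○ open, literals {q=true, r=false}.
          branch 1.1.2 (add (\lnot r \land s)):
            (\lnot r \land s): α-rule — add \lnot r, s.
            ○ open, literals {r=false, s=true}.
      branch 1.2 (add \lnot s):
        (q \lor (\lnot r \land s)): β-rule — branch into q  //  (\lnot r \land s).
          branch 1.2.1 (add q):
            ○ open, literals {q=true, s=false}.
          branch 1.2.2 (add (\lnot r \land s)):
            (\lnot r \land s): α-rule — add \lnot r, s.
            × closes — contains both s and \lnot s.
  branch 2 (add \lnot \lnot \lnot (q \lor (\lnot r \land s)), \lnot (\lnot r \lor \lnot s)):
    \lnot \lnot \lnot (q \lor (\lnot r \land s)): drop double negation, giving \lnot (q \lor (\lnot r \land s)).
    \lnot (\lnot r \lor \lnot s): α-rule — add \lnot \lnot r, \lnot \lnot s.
    \lnot (q \lor (\lnot r \land s)): α-rule — add \lnot q, \lnot (\lnot r \land s).
    \lnot (\lnot r \land s): β-rule — branch into \lnot \lnot r  //  \lnot s.
      branch 2.1 (add \lnot \lnot r):
        ○ open, literals {q=false, r=true, s=true}.
      branch 2.2 (add \lnot s):
        × closes — contains both s and \lnot s.
2 branches closed, 4 open.
Each open branch fixes some atoms; the unmentioned ones are free. Counting distinct full assignments: branch {q=true, r=false} (p, s) contributes 4 new; branch {r=false, s=true} (p, q) contributes 2 new; branch {q=true, s=false} (p, r) contributes 2 new; branch {q=false, r=true, s=true} (p) contributes 2 new. Total: 10.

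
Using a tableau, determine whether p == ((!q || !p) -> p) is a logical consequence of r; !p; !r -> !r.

Yes

Initial set: {r; !p; (!r -> !r); !(p == ((!q || !p) -> p))}.
(!r -> !r): β-rule — branch into !!r  //  !r.
  branch 1 (add !!r):
    !(p == ((!q || !p) -> p)): β-rule — branch into p, !((!q || !p) -> p)  //  !p, ((!q || !p) -> p).
      branch 1.1 (add p, !((!q || !p) -> p)):
        × closes — contains both p and !p.
      branch 1.2 (add !p, ((!q || !p) -> p)):
        ((!q || !p) -> p): β-rule — branch into !(!q || !p)  //  p.
          branch 1.2.1 (add !(!q || !p)):
            !(!q || !p): α-rule — add !!q, !!p.
            × closes — contains both p and !p.
          branch 1.2.2 (add p):
            × closes — contains both p and !p.
  branch 2 (add !r):
    × closes — contains both r and !r.
All 4 branches close.
Every branch closed, so the premises entail the conclusion.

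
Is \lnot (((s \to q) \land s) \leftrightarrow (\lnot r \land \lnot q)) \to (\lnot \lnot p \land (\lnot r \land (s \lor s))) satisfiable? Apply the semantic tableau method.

Initial set: {(\lnot (((s \to q) \land s) \leftrightarrow (\lnot r \land \lnot q)) \to (\lnot \lnot p \land (\lnot r \land (s \lor s))))}.
(\lnot (((s \to q) \land s) \leftrightarrow (\lnot r \land \lnot q)) \to (\lnot \lnot p \land (\lnot r \land (s \lor s)))): β-rule — branch into \lnot \lnot (((s \to q) \land s) \leftrightarrow (\lnot r \land \lnot q))  //  (\lnot \lnot p \land (\lnot r \land (s \lor s))).
  branch 1 (add \lnot \lnot (((s \to q) \land s) \leftrightarrow (\lnot r \land \lnot q))):
    \lnot \lnot (((s \to q) \land s) \leftrightarrow (\lnot r \land \lnot q)): β-rule — branch into ((s \to q) \land s), (\lnot r \land \lnot q)  //  \lnot ((s \to q) \land s), \lnot (\lnot r \land \lnot q).
      branch 1.1 (add ((s \to q) \land s), (\lnot r \land \lnot q)):
        ((s \to q) \land s): α-rule — add (s \to q), s.
        (\lnot r \land \lnot q): α-rule — add \lnot r, \lnot q.
        (s \to q): β-rule — branch into \lnot s  //  q.
          branch 1.1.1 (add \lnot s):
            × closes — contains both s and \lnot s.
          branch 1.1.2 (add q):
            × closes — contains both q and \lnot q.
      branch 1.2 (add \lnot ((s \to q) \land s), \lnot (\lnot r \land \lnot q)):
        \lnot ((s \to q) \land s): β-rule — branch into \lnot (s \to q)  //  \lnot s.
          branch 1.2.1 (add \lnot (s \to q)):
            \lnot (s \to q): α-rule — add s, \lnot q.
            \lnot (\lnot r \land \lnot q): β-rule — branch into \lnot \lnot r  //  \lnot \lnot q.
              branch 1.2.1.1 (add \lnot \lnot r):
                ○ open, literals {q=F, r=T, s=T}.
              branch 1.2.1.2 (add \lnot \lnot q):
                × closes — contains both q and \lnot q.
          branch 1.2.2 (add \lnot s):
            \lnot (\lnot r \land \lnot q): β-rule — branch into \lnot \lnot r  //  \lnot \lnot q.
              branch 1.2.2.1 (add \lnot \lnot r):
                ○ open, literals {r=T, s=F}.
              branch 1.2.2.2 (add \lnot \lnot q):
                ○ open, literals {q=T, s=F}.
  branch 2 (add (\lnot \lnot p \land (\lnot r \land (s \lor s)))):
    (\lnot \lnot p \land (\lnot r \land (s \lor s))): α-rule — add \lnot \lnot p, (\lnot r \land (s \lor s)).
    \lnot \lnot p: drop double negation, giving p.
    (\lnot r \land (s \lor s)): α-rule — add \lnot r, (s \lor s).
    (s \lor s): β-rule — branch into s  //  s.
      branch 2.1 (add s):
        ○ open, literals {p=T, r=F, s=T}.
      branch 2.2 (add s):
        ○ open, literals {p=T, r=F, s=T}.
3 branches closed, 5 open.
An open branch gives a satisfying assignment: q=F, r=T, s=T.

Satisfiable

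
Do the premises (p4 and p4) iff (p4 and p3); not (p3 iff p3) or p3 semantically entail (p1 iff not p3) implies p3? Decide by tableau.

Yes

Initial set: {((p4 and p4) iff (p4 and p3)); (not (p3 iff p3) or p3); not ((p1 iff not p3) implies p3)}.
not ((p1 iff not p3) implies p3): α-rule — add (p1 iff not p3), not p3.
((p4 and p4) iff (p4 and p3)): β-rule — branch into (p4 and p4), (p4 and p3)  //  not (p4 and p4), not (p4 and p3).
  branch 1 (add (p4 and p4), (p4 and p3)):
    (p4 and p4): α-rule — add p4, p4.
    (p4 and p3): α-rule — add p4, p3.
    × closes — contains both p3 and not p3.
  branch 2 (add not (p4 and p4), not (p4 and p3)):
    (not (p3 iff p3) or p3): β-rule — branch into not (p3 iff p3)  //  p3.
      branch 2.1 (add not (p3 iff p3)):
        (p1 iff not p3): β-rule — branch into p1, not p3  //  not p1, not not p3.
          branch 2.1.1 (add p1, not p3):
            not (p4 and p4): β-rule — branch into not p4  //  not p4.
              branch 2.1.1.1 (add not p4):
                not (p4 and p3): β-rule — branch into not p4  //  not p3.
                  branch 2.1.1.1.1 (add not p4):
                    not (p3 iff p3): β-rule — branch into p3, not p3  //  not p3, p3.
                      branch 2.1.1.1.1.1 (add p3, not p3):
                        × closes — contains both p3 and not p3.
                      branch 2.1.1.1.1.2 (add not p3, p3):
                        × closes — contains both p3 and not p3.
                  branch 2.1.1.1.2 (add not p3):
                    not (p3 iff p3): β-rule — branch into p3, not p3  //  not p3, p3.
                      branch 2.1.1.1.2.1 (add p3, not p3):
                        × closes — contains both p3 and not p3.
                      branch 2.1.1.1.2.2 (add not p3, p3):
                        × closes — contains both p3 and not p3.
              branch 2.1.1.2 (add not p4):
                not (p4 and p3): β-rule — branch into not p4  //  not p3.
                  branch 2.1.1.2.1 (add not p4):
                    not (p3 iff p3): β-rule — branch into p3, not p3  //  not p3, p3.
                      branch 2.1.1.2.1.1 (add p3, not p3):
                        × closes — contains both p3 and not p3.
                      branch 2.1.1.2.1.2 (add not p3, p3):
                        × closes — contains both p3 and not p3.
                  branch 2.1.1.2.2 (add not p3):
                    not (p3 iff p3): β-rule — branch into p3, not p3  //  not p3, p3.
                      branch 2.1.1.2.2.1 (add p3, not p3):
                        × closes — contains both p3 and not p3.
                      branch 2.1.1.2.2.2 (add not p3, p3):
                        × closes — contains both p3 and not p3.
          branch 2.1.2 (add not p1, not not p3):
            × closes — contains both p3 and not p3.
      branch 2.2 (add p3):
        × closes — contains both p3 and not p3.
All 11 branches close.
Every branch closed, so the premises entail the conclusion.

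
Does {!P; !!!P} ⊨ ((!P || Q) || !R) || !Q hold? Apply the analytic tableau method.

Yes

Initial set: {!P; !!!P; !(((!P || Q) || !R) || !Q)}.
!!!P: drop double negation, giving !P.
!(((!P || Q) || !R) || !Q): α-rule — add !((!P || Q) || !R), !!Q.
!((!P || Q) || !R): α-rule — add !(!P || Q), !!R.
!(!P || Q): α-rule — add !!P, !Q.
× closes — contains both P and !P.
All 1 branch closes.
Every branch closed, so the premises entail the conclusion.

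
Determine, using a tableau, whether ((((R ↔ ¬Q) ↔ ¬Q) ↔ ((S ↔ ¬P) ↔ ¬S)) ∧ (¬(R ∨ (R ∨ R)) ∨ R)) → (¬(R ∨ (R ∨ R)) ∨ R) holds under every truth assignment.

Assume the negation and expand:
Initial set: {F (((((R ↔ ¬Q) ↔ ¬Q) ↔ ((S ↔ ¬P) ↔ ¬S)) ∧ (¬(R ∨ (R ∨ R)) ∨ R)) → (¬(R ∨ (R ∨ R)) ∨ R))}.
F (((((R ↔ ¬Q) ↔ ¬Q) ↔ ((S ↔ ¬P) ↔ ¬S)) ∧ (¬(R ∨ (R ∨ R)) ∨ R)) → (¬(R ∨ (R ∨ R)) ∨ R)): α-rule — add T ((((R ↔ ¬Q) ↔ ¬Q) ↔ ((S ↔ ¬P) ↔ ¬S)) ∧ (¬(R ∨ (R ∨ R)) ∨ R)), F (¬(R ∨ (R ∨ R)) ∨ R).
T ((((R ↔ ¬Q) ↔ ¬Q) ↔ ((S ↔ ¬P) ↔ ¬S)) ∧ (¬(R ∨ (R ∨ R)) ∨ R)): α-rule — add T (((R ↔ ¬Q) ↔ ¬Q) ↔ ((S ↔ ¬P) ↔ ¬S)), T (¬(R ∨ (R ∨ R)) ∨ R).
F (¬(R ∨ (R ∨ R)) ∨ R): α-rule — add F ¬(R ∨ (R ∨ R)), F R.
T (((R ↔ ¬Q) ↔ ¬Q) ↔ ((S ↔ ¬P) ↔ ¬S)): β-rule — branch into T ((R ↔ ¬Q) ↔ ¬Q), T ((S ↔ ¬P) ↔ ¬S)  //  F ((R ↔ ¬Q) ↔ ¬Q), F ((S ↔ ¬P) ↔ ¬S).
  branch 1 (add T ((R ↔ ¬Q) ↔ ¬Q), T ((S ↔ ¬P) ↔ ¬S)):
    T (¬(R ∨ (R ∨ R)) ∨ R): β-rule — branch into T ¬(R ∨ (R ∨ R))  //  T R.
      branch 1.1 (add T ¬(R ∨ (R ∨ R))):
        T ¬(R ∨ (R ∨ R)): α-rule — add F R, F (R ∨ R).
        F (R ∨ R): α-rule — add F R, F R.
        F ¬(R ∨ (R ∨ R)): β-rule — branch into T R  //  T (R ∨ R).
          branch 1.1.1 (add T R):
            × closes — contains both R and ¬R.
          branch 1.1.2 (add T (R ∨ R)):
            T ((R ↔ ¬Q) ↔ ¬Q): β-rule — branch into T (R ↔ ¬Q), T ¬Q  //  F (R ↔ ¬Q), F ¬Q.
              branch 1.1.2.1 (add T (R ↔ ¬Q), T ¬Q):
                T ((S ↔ ¬P) ↔ ¬S): β-rule — branch into T (S ↔ ¬P), T ¬S  //  F (S ↔ ¬P), F ¬S.
                  branch 1.1.2.1.1 (add T (S ↔ ¬P), T ¬S):
                    T (R ∨ R): β-rule — branch into T R  //  T R.
                      branch 1.1.2.1.1.1 (add T R):
                        × closes — contains both R and ¬R.
                      branch 1.1.2.1.1.2 (add T R):
                        × closes — contains both R and ¬R.
                  branch 1.1.2.1.2 (add F (S ↔ ¬P), F ¬S):
                    T (R ∨ R): β-rule — branch into T R  //  T R.
                      branch 1.1.2.1.2.1 (add T R):
                        × closes — contains both R and ¬R.
                      branch 1.1.2.1.2.2 (add T R):
                        × closes — contains both R and ¬R.
              branch 1.1.2.2 (add F (R ↔ ¬Q), F ¬Q):
                T ((S ↔ ¬P) ↔ ¬S): β-rule — branch into T (S ↔ ¬P), T ¬S  //  F (S ↔ ¬P), F ¬S.
                  branch 1.1.2.2.1 (add T (S ↔ ¬P), T ¬S):
                    T (R ∨ R): β-rule — branch into T R  //  T R.
                      branch 1.1.2.2.1.1 (add T R):
                        × closes — contains both R and ¬R.
                      branch 1.1.2.2.1.2 (add T R):
                        × closes — contains both R and ¬R.
                  branch 1.1.2.2.2 (add F (S ↔ ¬P), F ¬S):
                    T (R ∨ R): β-rule — branch into T R  //  T R.
                      branch 1.1.2.2.2.1 (add T R):
                        × closes — contains both R and ¬R.
                      branch 1.1.2.2.2.2 (add T R):
                        × closes — contains both R and ¬R.
      branch 1.2 (add T R):
        × closes — contains both R and ¬R.
  branch 2 (add F ((R ↔ ¬Q) ↔ ¬Q), F ((S ↔ ¬P) ↔ ¬S)):
    T (¬(R ∨ (R ∨ R)) ∨ R): β-rule — branch into T ¬(R ∨ (R ∨ R))  //  T R.
      branch 2.1 (add T ¬(R ∨ (R ∨ R))):
        T ¬(R ∨ (R ∨ R)): α-rule — add F R, F (R ∨ R).
        F (R ∨ R): α-rule — add F R, F R.
        F ¬(R ∨ (R ∨ R)): β-rule — branch into T R  //  T (R ∨ R).
          branch 2.1.1 (add T R):
            × closes — contains both R and ¬R.
          branch 2.1.2 (add T (R ∨ R)):
            F ((R ↔ ¬Q) ↔ ¬Q): β-rule — branch into T (R ↔ ¬Q), F ¬Q  //  F (R ↔ ¬Q), T ¬Q.
              branch 2.1.2.1 (add T (R ↔ ¬Q), F ¬Q):
                F ((S ↔ ¬P) ↔ ¬S): β-rule — branch into T (S ↔ ¬P), F ¬S  //  F (S ↔ ¬P), T ¬S.
                  branch 2.1.2.1.1 (add T (S ↔ ¬P), F ¬S):
                    T (R ∨ R): β-rule — branch into T R  //  T R.
                      branch 2.1.2.1.1.1 (add T R):
                        × closes — contains both R and ¬R.
                      branch 2.1.2.1.1.2 (add T R):
                        × closes — contains both R and ¬R.
                  branch 2.1.2.1.2 (add F (S ↔ ¬P), T ¬S):
                    T (R ∨ R): β-rule — branch into T R  //  T R.
                      branch 2.1.2.1.2.1 (add T R):
                        × closes — contains both R and ¬R.
                      branch 2.1.2.1.2.2 (add T R):
                        × closes — contains both R and ¬R.
              branch 2.1.2.2 (add F (R ↔ ¬Q), T ¬Q):
                F ((S ↔ ¬P) ↔ ¬S): β-rule — branch into T (S ↔ ¬P), F ¬S  //  F (S ↔ ¬P), T ¬S.
                  branch 2.1.2.2.1 (add T (S ↔ ¬P), F ¬S):
                    T (R ∨ R): β-rule — branch into T R  //  T R.
                      branch 2.1.2.2.1.1 (add T R):
                        × closes — contains both R and ¬R.
                      branch 2.1.2.2.1.2 (add T R):
                        × closes — contains both R and ¬R.
                  branch 2.1.2.2.2 (add F (S ↔ ¬P), T ¬S):
                    T (R ∨ R): β-rule — branch into T R  //  T R.
                      branch 2.1.2.2.2.1 (add T R):
                        × closes — contains both R and ¬R.
                      branch 2.1.2.2.2.2 (add T R):
                        × closes — contains both R and ¬R.
      branch 2.2 (add T R):
        × closes — contains both R and ¬R.
All 20 branches close.
Every branch closed, so the negation is unsatisfiable and the formula is valid.

Valid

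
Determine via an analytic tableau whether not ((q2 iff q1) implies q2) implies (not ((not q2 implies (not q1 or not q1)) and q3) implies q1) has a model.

Satisfiable

Initial set: {T (not ((q2 iff q1) implies q2) implies (not ((not q2 implies (not q1 or not q1)) and q3) implies q1))}.
T (not ((q2 iff q1) implies q2) implies (not ((not q2 implies (not q1 or not q1)) and q3) implies q1)): β-rule — branch into F not ((q2 iff q1) implies q2)  //  T (not ((not q2 implies (not q1 or not q1)) and q3) implies q1).
  branch 1 (add F not ((q2 iff q1) implies q2)):
    F not ((q2 iff q1) implies q2): β-rule — branch into F (q2 iff q1)  //  T q2.
      branch 1.1 (add F (q2 iff q1)):
        F (q2 iff q1): β-rule — branch into T q2, F q1  //  F q2, T q1.
          branch 1.1.1 (add T q2, F q1):
            ○ open, literals {q1=false, q2=true}.
          branch 1.1.2 (add F q2, T q1):
            ○ open, literals {q1=true, q2=false}.
      branch 1.2 (add T q2):
        ○ open, literals {q2=true}.
  branch 2 (add T (not ((not q2 implies (not q1 or not q1)) and q3) implies q1)):
    T (not ((not q2 implies (not q1 or not q1)) and q3) implies q1): β-rule — branch into F not ((not q2 implies (not q1 or not q1)) and q3)  //  T q1.
      branch 2.1 (add F not ((not q2 implies (not q1 or not q1)) and q3)):
        F not ((not q2 implies (not q1 or not q1)) and q3): α-rule — add T (not q2 implies (not q1 or not q1)), T q3.
        T (not q2 implies (not q1 or not q1)): β-rule — branch into F not q2  //  T (not q1 or not q1).
          branch 2.1.1 (add F not q2):
            ○ open, literals {q2=true, q3=true}.
          branch 2.1.2 (add T (not q1 or not q1)):
            T (not q1 or not q1): β-rule — branch into T not q1  //  T not q1.
              branch 2.1.2.1 (add T not q1):
                ○ open, literals {q1=false, q3=true}.
              branch 2.1.2.2 (add T not q1):
                ○ open, literals {q1=false, q3=true}.
      branch 2.2 (add T q1):
        ○ open, literals {q1=true}.
0 branches closed, 7 open.
An open branch gives a satisfying assignment: q1=false, q2=true.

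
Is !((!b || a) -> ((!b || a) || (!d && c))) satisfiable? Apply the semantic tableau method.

Unsatisfiable

Initial set: {!((!b || a) -> ((!b || a) || (!d && c)))}.
!((!b || a) -> ((!b || a) || (!d && c))): α-rule — add (!b || a), !((!b || a) || (!d && c)).
!((!b || a) || (!d && c)): α-rule — add !(!b || a), !(!d && c).
!(!b || a): α-rule — add !!b, !a.
(!b || a): β-rule — branch into !b  //  a.
  branch 1 (add !b):
    × closes — contains both b and !b.
  branch 2 (add a):
    × closes — contains both a and !a.
All 2 branches close.
Every branch closed; the formula is unsatisfiable.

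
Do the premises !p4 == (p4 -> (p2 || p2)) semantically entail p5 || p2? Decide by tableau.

No

Initial set: {(!p4 == (p4 -> (p2 || p2))); !(p5 || p2)}.
!(p5 || p2): α-rule — add !p5, !p2.
(!p4 == (p4 -> (p2 || p2))): β-rule — branch into !p4, (p4 -> (p2 || p2))  //  !!p4, !(p4 -> (p2 || p2)).
  branch 1 (add !p4, (p4 -> (p2 || p2))):
    (p4 -> (p2 || p2)): β-rule — branch into !p4  //  (p2 || p2).
      branch 1.1 (add !p4):
        ○ open, literals {p2=F, p4=F, p5=F}.
      branch 1.2 (add (p2 || p2)):
        (p2 || p2): β-rule — branch into p2  //  p2.
          branch 1.2.1 (add p2):
            × closes — contains both p2 and !p2.
          branch 1.2.2 (add p2):
            × closes — contains both p2 and !p2.
  branch 2 (add !!p4, !(p4 -> (p2 || p2))):
    !(p4 -> (p2 || p2)): α-rule — add p4, !(p2 || p2).
    !(p2 || p2): α-rule — add !p2, !p2.
    ○ open, literals {p2=F, p4=T, p5=F}.
2 branches closed, 2 open.
An open branch gives a countermodel: p2=F, p4=F, p5=F (unmentioned atoms arbitrary); the premises hold there but the conclusion fails.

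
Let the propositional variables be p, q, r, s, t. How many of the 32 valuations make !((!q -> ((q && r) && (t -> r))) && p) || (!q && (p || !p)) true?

Initial set: {T (!((!q -> ((q && r) && (t -> r))) && p) || (!q && (p || !p)))}.
T (!((!q -> ((q && r) && (t -> r))) && p) || (!q && (p || !p))): β-rule — branch into T !((!q -> ((q && r) && (t -> r))) && p)  //  T (!q && (p || !p)).
  branch 1 (add T !((!q -> ((q && r) && (t -> r))) && p)):
    T !((!q -> ((q && r) && (t -> r))) && p): β-rule — branch into F (!q -> ((q && r) && (t -> r)))  //  F p.
      branch 1.1 (add F (!q -> ((q && r) && (t -> r)))):
        F (!q -> ((q && r) && (t -> r))): α-rule — add T !q, F ((q && r) && (t -> r)).
        F ((q && r) && (t -> r)): β-rule — branch into F (q && r)  //  F (t -> r).
          branch 1.1.1 (add F (q && r)):
            F (q && r): β-rule — branch into F q  //  F r.
              branch 1.1.1.1 (add F q):
                ○ open, literals {q=0}.
              branch 1.1.1.2 (add F r):
                ○ open, literals {q=0, r=0}.
          branch 1.1.2 (add F (t -> r)):
            F (t -> r): α-rule — add T t, F r.
            ○ open, literals {q=0, r=0, t=1}.
      branch 1.2 (add F p):
        ○ open, literals {p=0}.
  branch 2 (add T (!q && (p || !p))):
    T (!q && (p || !p)): α-rule — add T !q, T (p || !p).
    T (p || !p): β-rule — branch into T p  //  T !p.
      branch 2.1 (add T p):
        ○ open, literals {p=1, q=0}.
      branch 2.2 (add T !p):
        ○ open, literals {p=0, q=0}.
0 branches closed, 6 open.
Each open branch fixes some atoms; the unmentioned ones are free. Counting distinct full assignments: branch {q=0} (p, r, s, t) contributes 16 new; branch {q=0, r=0} (p, s, t) contributes 0 new; branch {q=0, r=0, t=1} (p, s) contributes 0 new; branch {p=0} (q, r, s, t) contributes 8 new; branch {p=1, q=0} (r, s, t) contributes 0 new; branch {p=0, q=0} (r, s, t) contributes 0 new. Total: 24.

24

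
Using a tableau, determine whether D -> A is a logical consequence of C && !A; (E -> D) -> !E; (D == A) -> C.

No

Initial set: {(C && !A); ((E -> D) -> !E); ((D == A) -> C); !(D -> A)}.
(C && !A): α-rule — add C, !A.
!(D -> A): α-rule — add D, !A.
((E -> D) -> !E): β-rule — branch into !(E -> D)  //  !E.
  branch 1 (add !(E -> D)):
    !(E -> D): α-rule — add E, !D.
    × closes — contains both D and !D.
  branch 2 (add !E):
    ((D == A) -> C): β-rule — branch into !(D == A)  //  C.
      branch 2.1 (add !(D == A)):
        !(D == A): β-rule — branch into D, !A  //  !D, A.
          branch 2.1.1 (add D, !A):
            ○ open, literals {A=F, C=T, D=T, E=F}.
          branch 2.1.2 (add !D, A):
            × closes — contains both D and !D.
      branch 2.2 (add C):
        ○ open, literals {A=F, C=T, D=T, E=F}.
2 branches closed, 2 open.
An open branch gives a countermodel: A=F, C=T, D=T, E=F (unmentioned atoms arbitrary); the premises hold there but the conclusion fails.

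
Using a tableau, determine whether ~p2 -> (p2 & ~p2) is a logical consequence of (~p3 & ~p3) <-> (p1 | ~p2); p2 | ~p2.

Initial set: {T ((~p3 & ~p3) <-> (p1 | ~p2)); T (p2 | ~p2); F (~p2 -> (p2 & ~p2))}.
F (~p2 -> (p2 & ~p2)): α-rule — add T ~p2, F (p2 & ~p2).
T ((~p3 & ~p3) <-> (p1 | ~p2)): β-rule — branch into T (~p3 & ~p3), T (p1 | ~p2)  //  F (~p3 & ~p3), F (p1 | ~p2).
  branch 1 (add T (~p3 & ~p3), T (p1 | ~p2)):
    T (~p3 & ~p3): α-rule — add T ~p3, T ~p3.
    T (p2 | ~p2): β-rule — branch into T p2  //  T ~p2.
      branch 1.1 (add T p2):
        × closes — contains both p2 and ~p2.
      branch 1.2 (add T ~p2):
        F (p2 & ~p2): β-rule — branch into F p2  //  F ~p2.
          branch 1.2.1 (add F p2):
            T (p1 | ~p2): β-rule — branch into T p1  //  T ~p2.
              branch 1.2.1.1 (add T p1):
                ○ open, literals {p1=true, p2=false, p3=false}.
              branch 1.2.1.2 (add T ~p2):
                ○ open, literals {p2=false, p3=false}.
          branch 1.2.2 (add F ~p2):
            × closes — contains both p2 and ~p2.
  branch 2 (add F (~p3 & ~p3), F (p1 | ~p2)):
    F (p1 | ~p2): α-rule — add F p1, F ~p2.
    × closes — contains both p2 and ~p2.
3 branches closed, 2 open.
An open branch gives a countermodel: p1=true, p2=false, p3=false (unmentioned atoms arbitrary); the premises hold there but the conclusion fails.

No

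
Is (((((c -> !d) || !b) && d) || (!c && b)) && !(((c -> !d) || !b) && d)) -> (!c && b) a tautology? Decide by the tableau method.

Valid

Assume the negation and expand:
Initial set: {!((((((c -> !d) || !b) && d) || (!c && b)) && !(((c -> !d) || !b) && d)) -> (!c && b))}.
!((((((c -> !d) || !b) && d) || (!c && b)) && !(((c -> !d) || !b) && d)) -> (!c && b)): α-rule — add (((((c -> !d) || !b) && d) || (!c && b)) && !(((c -> !d) || !b) && d)), !(!c && b).
(((((c -> !d) || !b) && d) || (!c && b)) && !(((c -> !d) || !b) && d)): α-rule — add ((((c -> !d) || !b) && d) || (!c && b)), !(((c -> !d) || !b) && d).
!(!c && b): β-rule — branch into !!c  //  !b.
  branch 1 (add !!c):
    ((((c -> !d) || !b) && d) || (!c && b)): β-rule — branch into (((c -> !d) || !b) && d)  //  (!c && b).
      branch 1.1 (add (((c -> !d) || !b) && d)):
        (((c -> !d) || !b) && d): α-rule — add ((c -> !d) || !b), d.
        !(((c -> !d) || !b) && d): β-rule — branch into !((c -> !d) || !b)  //  !d.
          branch 1.1.1 (add !((c -> !d) || !b)):
            !((c -> !d) || !b): α-rule — add !(c -> !d), !!b.
            !(c -> !d): α-rule — add c, !!d.
            ((c -> !d) || !b): β-rule — branch into (c -> !d)  //  !b.
              branch 1.1.1.1 (add (c -> !d)):
                (c -> !d): β-rule — branch into !c  //  !d.
                  branch 1.1.1.1.1 (add !c):
                    × closes — contains both c and !c.
                  branch 1.1.1.1.2 (add !d):
                    × closes — contains both d and !d.
              branch 1.1.1.2 (add !b):
                × closes — contains both b and !b.
          branch 1.1.2 (add !d):
            × closes — contains both d and !d.
      branch 1.2 (add (!c && b)):
        (!c && b): α-rule — add !c, b.
        × closes — contains both c and !c.
  branch 2 (add !b):
    ((((c -> !d) || !b) && d) || (!c && b)): β-rule — branch into (((c -> !d) || !b) && d)  //  (!c && b).
      branch 2.1 (add (((c -> !d) || !b) && d)):
        (((c -> !d) || !b) && d): α-rule — add ((c -> !d) || !b), d.
        !(((c -> !d) || !b) && d): β-rule — branch into !((c -> !d) || !b)  //  !d.
          branch 2.1.1 (add !((c -> !d) || !b)):
            !((c -> !d) || !b): α-rule — add !(c -> !d), !!b.
            × closes — contains both b and !b.
          branch 2.1.2 (add !d):
            × closes — contains both d and !d.
      branch 2.2 (add (!c && b)):
        (!c && b): α-rule — add !c, b.
        × closes — contains both b and !b.
All 8 branches close.
Every branch closed, so the negation is unsatisfiable and the formula is valid.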